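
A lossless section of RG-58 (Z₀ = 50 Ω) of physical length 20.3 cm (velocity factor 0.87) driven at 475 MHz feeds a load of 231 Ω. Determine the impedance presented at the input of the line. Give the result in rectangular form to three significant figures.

Z_in ≈ 19.4 + j42.7 Ω

λ = v/f = 0.87·c / 475 MHz = 0.549 m
βl = 2π·l/λ = 2π × 0.369 = 133°
tan(βl) = tan(133°) = -1.07
Z_in = Z_0·(Z_L + jZ_0·tanβl)/(Z_0 + jZ_L·tanβl)
     = 50·(231 − j53.6)/(50 − j248)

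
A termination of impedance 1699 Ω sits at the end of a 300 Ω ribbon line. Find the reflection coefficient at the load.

Γ = 0.7

Γ = (Z_L − Z_0)/(Z_L + Z_0) = (1699 − 300)/(1699 + 300) = 1399/1999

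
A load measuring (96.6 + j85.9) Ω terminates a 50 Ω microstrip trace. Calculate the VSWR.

VSWR ≈ 3.71

Γ = (Z_L − Z_0)/(Z_L + Z_0) = (46.6 + j85.9)/(146.6 + j85.9)
|Γ| = 97.7/170 = 0.575
VSWR = (1 + |Γ|)/(1 − |Γ|) = 1.58/0.425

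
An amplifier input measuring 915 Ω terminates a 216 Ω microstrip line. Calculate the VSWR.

For a purely resistive load, VSWR = R_L/Z_0 or Z_0/R_L (whichever > 1) = 915/216

VSWR ≈ 4.24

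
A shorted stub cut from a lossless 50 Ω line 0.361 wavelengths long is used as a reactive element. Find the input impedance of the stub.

βl = 2π × 0.361 = 130°
tan(βl) = -1.19
For a shorted stub, Z_in = jZ_0·tan(βl)

Z_in ≈ −j59.7 Ω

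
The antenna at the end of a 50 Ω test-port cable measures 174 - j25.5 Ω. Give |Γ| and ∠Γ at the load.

Γ ≈ 0.562 ∠ -5.13°

Γ = (Z_L − Z_0)/(Z_L + Z_0) = (124 − j25.5)/(224 − j25.5)
|Γ| = 127/225 = 0.562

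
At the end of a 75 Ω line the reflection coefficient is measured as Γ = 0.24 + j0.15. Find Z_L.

Z_L ≈ 115 + j37.5 Ω

Z_L = Z_0·(1 + Γ)/(1 − Γ) = 75·(1.24 + j0.15)/(0.76 − j0.15)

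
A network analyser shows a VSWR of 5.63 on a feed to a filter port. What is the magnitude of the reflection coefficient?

|Γ| = (S − 1)/(S + 1) = (5.63 − 1)/(5.63 + 1) = 4.63/6.63

|Γ| ≈ 0.698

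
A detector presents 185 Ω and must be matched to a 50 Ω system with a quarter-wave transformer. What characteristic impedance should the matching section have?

Z_qwt ≈ 96.2 Ω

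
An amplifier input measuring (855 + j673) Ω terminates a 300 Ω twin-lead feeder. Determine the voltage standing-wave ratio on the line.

VSWR ≈ 4.76

Γ = (Z_L − Z_0)/(Z_L + Z_0) = (555 + j673)/(1155 + j673)
|Γ| = 872/1340 = 0.653
VSWR = (1 + |Γ|)/(1 − |Γ|) = 1.65/0.347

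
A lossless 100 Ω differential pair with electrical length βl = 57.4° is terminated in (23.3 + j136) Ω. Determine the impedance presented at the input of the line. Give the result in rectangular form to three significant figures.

Z_in ≈ 57.3 − j241 Ω

tan(βl) = tan(57.4°) = 1.56
Z_in = Z_0·(Z_L + jZ_0·tanβl)/(Z_0 + jZ_L·tanβl)
     = 100·(23.3 + j292)/(-113 + j36.4)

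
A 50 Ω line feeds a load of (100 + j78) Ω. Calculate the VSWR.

Γ = (Z_L − Z_0)/(Z_L + Z_0) = (50 + j78)/(150 + j78)
|Γ| = 92.6/169 = 0.548
VSWR = (1 + |Γ|)/(1 − |Γ|) = 1.55/0.452

VSWR ≈ 3.42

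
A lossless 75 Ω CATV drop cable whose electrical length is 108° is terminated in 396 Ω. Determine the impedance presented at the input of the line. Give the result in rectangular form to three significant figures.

Z_in ≈ 15.6 + j23.4 Ω

tan(βl) = tan(108°) = -3.08
Z_in = Z_0·(Z_L + jZ_0·tanβl)/(Z_0 + jZ_L·tanβl)
     = 75·(396 − j231)/(75 − j1220)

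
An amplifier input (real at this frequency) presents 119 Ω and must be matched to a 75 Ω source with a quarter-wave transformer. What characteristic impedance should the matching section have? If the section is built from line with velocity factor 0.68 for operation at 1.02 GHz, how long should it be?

Z_qwt ≈ 94.5 Ω; length ≈ 5 cm

Z_qwt = √(Z_0·R_L) = √(75 × 119) = √8925
λ = 0.68·c/f = 0.2 m, so l = λ/4 = 0.05 m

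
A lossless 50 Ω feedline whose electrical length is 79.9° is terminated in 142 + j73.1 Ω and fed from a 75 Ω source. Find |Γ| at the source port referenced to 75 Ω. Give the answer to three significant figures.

|Γ| ≈ 0.677

tan(βl) = 5.61
Z_in = Z_0·(Z_L + jZ_0·tanβl)/(Z_0 + jZ_L·tanβl) = 15.1 − j15.7 Ω
Γ_s = (Z_in − Z_s)/(Z_in + Z_s) = (-59.9 − j15.7)/(90.1 − j15.7), |Γ_s| = 0.677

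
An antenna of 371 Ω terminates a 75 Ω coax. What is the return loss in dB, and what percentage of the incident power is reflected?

RL ≈ 3.56 dB; 44% of incident power reflected

Γ = (371 − 75)/(371 + 75) = 0.664
RL = −20·log₁₀(0.664) = 3.56 dB
P_refl/P_inc = |Γ|² = 0.44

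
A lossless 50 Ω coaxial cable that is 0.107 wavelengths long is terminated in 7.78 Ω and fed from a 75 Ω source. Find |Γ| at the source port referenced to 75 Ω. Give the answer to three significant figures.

|Γ| ≈ 0.767

βl = 2π × 0.107 = 38.5°
tan(βl) = 0.796
Z_in = Z_0·(Z_L + jZ_0·tanβl)/(Z_0 + jZ_L·tanβl) = 12.5 + j38.2 Ω
Γ_s = (Z_in − Z_s)/(Z_in + Z_s) = (-62.5 + j38.2)/(87.5 + j38.2), |Γ_s| = 0.767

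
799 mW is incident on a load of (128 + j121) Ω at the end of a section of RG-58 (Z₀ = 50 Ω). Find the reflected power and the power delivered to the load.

P_reflected ≈ 357 mW; P_delivered ≈ 442 mW

|Γ| = |(78 + j121)/(178 + j121)| = 0.669
|Γ|² = 0.447
P_refl = |Γ|²·P_inc = 357 mW, P_del = (1 − |Γ|²)·P_inc = 442 mW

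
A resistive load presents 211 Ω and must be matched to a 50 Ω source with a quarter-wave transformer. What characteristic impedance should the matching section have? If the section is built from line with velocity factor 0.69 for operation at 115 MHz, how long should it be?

Z_qwt = √(Z_0·R_L) = √(50 × 211) = √10550
λ = 0.69·c/f = 1.8 m, so l = λ/4 = 0.45 m

Z_qwt ≈ 103 Ω; length ≈ 45 cm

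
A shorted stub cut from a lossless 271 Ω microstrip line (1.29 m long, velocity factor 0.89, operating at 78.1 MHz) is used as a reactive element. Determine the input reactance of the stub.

λ = v/f = 0.89·c / 78.1 MHz = 3.42 m
βl = 2π·l/λ = 2π × 0.377 = 136°
tan(βl) = -0.971
For a shorted stub, Z_in = jZ_0·tan(βl)

X_in ≈ -263 Ω (capacitive)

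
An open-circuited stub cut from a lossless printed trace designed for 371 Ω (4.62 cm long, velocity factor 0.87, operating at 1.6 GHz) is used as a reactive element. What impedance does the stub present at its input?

Z_in ≈ +j78.6 Ω

λ = v/f = 0.87·c / 1.6 GHz = 0.163 m
βl = 2π·l/λ = 2π × 0.283 = 102°
tan(βl) = -4.72
For an open-circuited stub, Z_in = −jZ_0·cot(βl) = −jZ_0/tan(βl)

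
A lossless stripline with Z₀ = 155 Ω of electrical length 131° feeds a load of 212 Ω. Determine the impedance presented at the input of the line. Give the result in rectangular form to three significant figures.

tan(βl) = tan(131°) = -1.15
Z_in = Z_0·(Z_L + jZ_0·tanβl)/(Z_0 + jZ_L·tanβl)
     = 155·(212 − j178)/(155 − j244)

Z_in ≈ 142 + j44.7 Ω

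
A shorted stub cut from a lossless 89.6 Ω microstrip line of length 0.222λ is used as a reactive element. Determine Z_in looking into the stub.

Z_in ≈ +j504 Ω

βl = 2π × 0.222 = 79.9°
tan(βl) = 5.63
For a shorted stub, Z_in = jZ_0·tan(βl)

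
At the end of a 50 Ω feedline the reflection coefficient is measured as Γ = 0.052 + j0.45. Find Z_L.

Z_L = Z_0·(1 + Γ)/(1 − Γ) = 50·(1.05 + j0.45)/(0.948 − j0.45)

Z_L ≈ 36.1 + j40.9 Ω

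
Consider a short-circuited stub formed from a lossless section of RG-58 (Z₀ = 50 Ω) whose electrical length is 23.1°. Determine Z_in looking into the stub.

Z_in ≈ +j21.3 Ω

tan(βl) = 0.427
For a short-circuited stub, Z_in = jZ_0·tan(βl)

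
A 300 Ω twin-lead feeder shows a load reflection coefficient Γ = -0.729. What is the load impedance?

Z_L = Z_0·(1 + Γ)/(1 − Γ) = 300·(0.271)/(1.73)

Z_L ≈ 47 Ω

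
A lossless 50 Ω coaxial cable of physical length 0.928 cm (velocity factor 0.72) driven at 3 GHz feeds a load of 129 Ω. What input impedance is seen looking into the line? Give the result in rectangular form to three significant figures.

λ = v/f = 0.72·c / 3 GHz = 0.072 m
βl = 2π·l/λ = 2π × 0.129 = 46.4°
tan(βl) = tan(46.4°) = 1.05
Z_in = Z_0·(Z_L + jZ_0·tanβl)/(Z_0 + jZ_L·tanβl)
     = 50·(129 + j52.5)/(50 + j135)

Z_in ≈ 32.5 − j35.6 Ω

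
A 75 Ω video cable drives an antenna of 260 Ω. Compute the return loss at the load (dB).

RL ≈ 5.16 dB

Γ = (260 − 75)/(260 + 75) = 0.552
RL = −20·log₁₀|Γ| = −20·log₁₀(0.552)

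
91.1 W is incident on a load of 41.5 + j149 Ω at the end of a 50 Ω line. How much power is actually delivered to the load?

P_delivered ≈ 24.7 W

|Γ| = |(-8.5 + j149)/(91.5 + j149)| = 0.854
|Γ|² = 0.729
P_refl = |Γ|²·P_inc = 66.4 W, P_del = (1 − |Γ|²)·P_inc = 24.7 W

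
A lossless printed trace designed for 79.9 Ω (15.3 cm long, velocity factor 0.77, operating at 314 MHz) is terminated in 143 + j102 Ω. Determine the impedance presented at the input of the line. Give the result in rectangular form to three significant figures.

Z_in ≈ 36.4 − j42.1 Ω

λ = v/f = 0.77·c / 314 MHz = 0.736 m
βl = 2π·l/λ = 2π × 0.208 = 74.9°
tan(βl) = tan(74.9°) = 3.7
Z_in = Z_0·(Z_L + jZ_0·tanβl)/(Z_0 + jZ_L·tanβl)
     = 79.9·(143 + j398)/(-297 + j529)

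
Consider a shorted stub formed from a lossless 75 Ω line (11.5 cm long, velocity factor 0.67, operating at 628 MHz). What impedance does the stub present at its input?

λ = v/f = 0.67·c / 628 MHz = 0.32 m
βl = 2π·l/λ = 2π × 0.359 = 129°
tan(βl) = -1.22
For a shorted stub, Z_in = jZ_0·tan(βl)

Z_in ≈ −j91.5 Ω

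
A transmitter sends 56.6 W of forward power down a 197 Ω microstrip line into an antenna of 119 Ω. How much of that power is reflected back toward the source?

Γ = (119 − 197)/(119 + 197) = -0.247
|Γ|² = 0.0609
P_refl = |Γ|²·P_inc = 3.45 W, P_del = (1 − |Γ|²)·P_inc = 53.2 W

P_reflected ≈ 3.45 W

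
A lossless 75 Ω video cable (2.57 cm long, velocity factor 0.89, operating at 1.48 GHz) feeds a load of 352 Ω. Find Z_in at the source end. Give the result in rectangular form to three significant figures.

Z_in ≈ 25.5 − j55.8 Ω

λ = v/f = 0.89·c / 1.48 GHz = 0.18 m
βl = 2π·l/λ = 2π × 0.142 = 51.3°
tan(βl) = tan(51.3°) = 1.25
Z_in = Z_0·(Z_L + jZ_0·tanβl)/(Z_0 + jZ_L·tanβl)
     = 75·(352 + j93.6)/(75 + j439)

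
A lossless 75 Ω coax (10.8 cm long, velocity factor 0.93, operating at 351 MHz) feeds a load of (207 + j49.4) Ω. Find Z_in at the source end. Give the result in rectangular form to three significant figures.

λ = v/f = 0.93·c / 351 MHz = 0.795 m
βl = 2π·l/λ = 2π × 0.136 = 48.9°
tan(βl) = tan(48.9°) = 1.15
Z_in = Z_0·(Z_L + jZ_0·tanβl)/(Z_0 + jZ_L·tanβl)
     = 75·(207 + j135)/(18.3 + j237)

Z_in ≈ 47.5 − j61.7 Ω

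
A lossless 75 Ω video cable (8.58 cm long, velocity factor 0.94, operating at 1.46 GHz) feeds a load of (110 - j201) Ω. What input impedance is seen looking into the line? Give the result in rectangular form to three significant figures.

λ = v/f = 0.94·c / 1.46 GHz = 0.193 m
βl = 2π·l/λ = 2π × 0.444 = 160°
tan(βl) = tan(160°) = -0.366
Z_in = Z_0·(Z_L + jZ_0·tanβl)/(Z_0 + jZ_L·tanβl)
     = 75·(110 − j228)/(1.51 − j40.2)

Z_in ≈ 433 + j189 Ω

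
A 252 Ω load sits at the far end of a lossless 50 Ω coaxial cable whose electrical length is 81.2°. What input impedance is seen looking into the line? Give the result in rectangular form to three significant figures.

tan(βl) = tan(81.2°) = 6.46
Z_in = Z_0·(Z_L + jZ_0·tanβl)/(Z_0 + jZ_L·tanβl)
     = 50·(252 + j323)/(50 + j1630)

Z_in ≈ 10.1 − j7.43 Ω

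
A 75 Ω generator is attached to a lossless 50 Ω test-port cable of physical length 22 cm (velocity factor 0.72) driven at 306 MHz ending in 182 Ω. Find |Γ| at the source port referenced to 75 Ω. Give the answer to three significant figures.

|Γ| ≈ 0.669

λ = v/f = 0.72·c / 306 MHz = 0.706 m
βl = 2π·l/λ = 2π × 0.312 = 112°
tan(βl) = -2.45
Z_in = Z_0·(Z_L + jZ_0·tanβl)/(Z_0 + jZ_L·tanβl) = 15.8 + j18.6 Ω
Γ_s = (Z_in − Z_s)/(Z_in + Z_s) = (-59.2 + j18.6)/(90.8 + j18.6), |Γ_s| = 0.669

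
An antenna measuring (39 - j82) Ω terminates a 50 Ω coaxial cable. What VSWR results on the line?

VSWR ≈ 5.32

Γ = (Z_L − Z_0)/(Z_L + Z_0) = (-11 − j82)/(89 − j82)
|Γ| = 82.7/121 = 0.684
VSWR = (1 + |Γ|)/(1 − |Γ|) = 1.68/0.316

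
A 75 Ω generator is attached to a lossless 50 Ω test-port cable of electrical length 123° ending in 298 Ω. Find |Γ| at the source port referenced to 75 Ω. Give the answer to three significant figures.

|Γ| ≈ 0.764

tan(βl) = -1.54
Z_in = Z_0·(Z_L + jZ_0·tanβl)/(Z_0 + jZ_L·tanβl) = 11.8 + j31.2 Ω
Γ_s = (Z_in − Z_s)/(Z_in + Z_s) = (-63.2 + j31.2)/(86.8 + j31.2), |Γ_s| = 0.764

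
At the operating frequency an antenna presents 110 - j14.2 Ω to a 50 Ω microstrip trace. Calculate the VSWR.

VSWR ≈ 2.25

Γ = (Z_L − Z_0)/(Z_L + Z_0) = (60 − j14.2)/(160 − j14.2)
|Γ| = 61.7/161 = 0.384
VSWR = (1 + |Γ|)/(1 − |Γ|) = 1.38/0.616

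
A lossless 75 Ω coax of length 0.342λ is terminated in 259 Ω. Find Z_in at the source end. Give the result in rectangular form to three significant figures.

βl = 2π × 0.342 = 123°
tan(βl) = tan(123°) = -1.53
Z_in = Z_0·(Z_L + jZ_0·tanβl)/(Z_0 + jZ_L·tanβl)
     = 75·(259 − j115)/(75 − j397)

Z_in ≈ 29.9 + j43.3 Ω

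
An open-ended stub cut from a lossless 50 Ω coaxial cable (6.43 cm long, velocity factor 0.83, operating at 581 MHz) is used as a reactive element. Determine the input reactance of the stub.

λ = v/f = 0.83·c / 581 MHz = 0.429 m
βl = 2π·l/λ = 2π × 0.15 = 54°
tan(βl) = 1.38
For an open-ended stub, Z_in = −jZ_0·cot(βl) = −jZ_0/tan(βl)

X_in ≈ -36.3 Ω (capacitive)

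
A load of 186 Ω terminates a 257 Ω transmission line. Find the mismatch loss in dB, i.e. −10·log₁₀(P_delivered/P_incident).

Γ = (186 − 257)/(186 + 257) = -0.16
|Γ|² = 0.0257, so P_del/P_inc = 1 − |Γ|² = 0.974
ML = −10·log₁₀(1 − |Γ|²)

mismatch loss ≈ 0.113 dB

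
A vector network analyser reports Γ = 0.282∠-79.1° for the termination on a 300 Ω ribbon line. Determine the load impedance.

Z_L ≈ 284 − j171 Ω

Z_L = Z_0·(1 + Γ)/(1 − Γ) = 300·(1.05 − j0.277)/(0.947 + j0.277)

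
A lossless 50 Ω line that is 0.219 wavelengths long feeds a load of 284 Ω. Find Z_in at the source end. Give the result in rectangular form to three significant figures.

βl = 2π × 0.219 = 78.8°
tan(βl) = tan(78.8°) = 5.07
Z_in = Z_0·(Z_L + jZ_0·tanβl)/(Z_0 + jZ_L·tanβl)
     = 50·(284 + j253)/(50 + j1440)

Z_in ≈ 9.13 − j9.55 Ω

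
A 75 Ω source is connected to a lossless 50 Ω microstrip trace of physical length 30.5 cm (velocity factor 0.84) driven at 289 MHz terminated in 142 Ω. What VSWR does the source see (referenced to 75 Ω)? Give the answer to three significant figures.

VSWR ≈ 3.5

λ = v/f = 0.84·c / 289 MHz = 0.872 m
βl = 2π·l/λ = 2π × 0.35 = 126°
tan(βl) = -1.38
Z_in = Z_0·(Z_L + jZ_0·tanβl)/(Z_0 + jZ_L·tanβl) = 25.2 + j29.8 Ω
Γ_s = (Z_in − Z_s)/(Z_in + Z_s) = (-49.8 + j29.8)/(100 + j29.8), |Γ_s| = 0.555
VSWR = (1 + |Γ_s|)/(1 − |Γ_s|)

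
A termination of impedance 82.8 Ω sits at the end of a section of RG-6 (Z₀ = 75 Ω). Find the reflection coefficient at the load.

Γ = (Z_L − Z_0)/(Z_L + Z_0) = (82.8 − 75)/(82.8 + 75) = 7.8/157.8

Γ = 0.0494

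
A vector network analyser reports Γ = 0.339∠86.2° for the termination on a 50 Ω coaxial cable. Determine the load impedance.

Z_L ≈ 41.4 + j31.6 Ω

Z_L = Z_0·(1 + Γ)/(1 − Γ) = 50·(1.02 + j0.338)/(0.978 − j0.338)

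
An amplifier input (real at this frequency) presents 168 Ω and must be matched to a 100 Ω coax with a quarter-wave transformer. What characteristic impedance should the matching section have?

Z_qwt ≈ 130 Ω

Z_qwt = √(Z_0·R_L) = √(100 × 168) = √16800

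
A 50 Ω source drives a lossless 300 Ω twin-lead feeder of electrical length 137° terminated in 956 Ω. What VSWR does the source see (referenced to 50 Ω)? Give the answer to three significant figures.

VSWR ≈ 11.3

tan(βl) = -0.933
Z_in = Z_0·(Z_L + jZ_0·tanβl)/(Z_0 + jZ_L·tanβl) = 182 + j261 Ω
Γ_s = (Z_in − Z_s)/(Z_in + Z_s) = (132 + j261)/(232 + j261), |Γ_s| = 0.837
VSWR = (1 + |Γ_s|)/(1 − |Γ_s|)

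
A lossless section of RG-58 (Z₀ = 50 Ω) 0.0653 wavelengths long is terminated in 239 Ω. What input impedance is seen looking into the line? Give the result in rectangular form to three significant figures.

βl = 2π × 0.0653 = 23.5°
tan(βl) = tan(23.5°) = 0.435
Z_in = Z_0·(Z_L + jZ_0·tanβl)/(Z_0 + jZ_L·tanβl)
     = 50·(239 + j21.7)/(50 + j104)

Z_in ≈ 53.4 − j89.3 Ω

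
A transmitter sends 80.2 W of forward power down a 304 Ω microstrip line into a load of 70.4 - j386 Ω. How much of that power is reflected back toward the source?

P_reflected ≈ 56.5 W

|Γ| = |(-233.6 − j386)/(374.4 − j386)| = 0.839
|Γ|² = 0.704
P_refl = |Γ|²·P_inc = 56.5 W, P_del = (1 − |Γ|²)·P_inc = 23.7 W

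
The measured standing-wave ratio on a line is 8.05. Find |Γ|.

|Γ| ≈ 0.779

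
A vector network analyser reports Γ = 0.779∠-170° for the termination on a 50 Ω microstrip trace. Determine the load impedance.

Z_L ≈ 6.26 − j4.31 Ω

Z_L = Z_0·(1 + Γ)/(1 − Γ) = 50·(0.233 − j0.135)/(1.77 + j0.135)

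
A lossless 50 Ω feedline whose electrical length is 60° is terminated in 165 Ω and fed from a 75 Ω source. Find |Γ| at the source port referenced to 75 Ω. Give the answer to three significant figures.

|Γ| ≈ 0.622

tan(βl) = 1.73
Z_in = Z_0·(Z_L + jZ_0·tanβl)/(Z_0 + jZ_L·tanβl) = 19.6 − j25.4 Ω
Γ_s = (Z_in − Z_s)/(Z_in + Z_s) = (-55.4 − j25.4)/(94.6 − j25.4), |Γ_s| = 0.622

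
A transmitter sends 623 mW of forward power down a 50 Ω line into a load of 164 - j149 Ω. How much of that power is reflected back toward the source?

|Γ| = |(114 − j149)/(214 − j149)| = 0.719
|Γ|² = 0.518
P_refl = |Γ|²·P_inc = 322 mW, P_del = (1 − |Γ|²)·P_inc = 301 mW

P_reflected ≈ 322 mW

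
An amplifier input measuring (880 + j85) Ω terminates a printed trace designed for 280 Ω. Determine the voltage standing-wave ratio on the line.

VSWR ≈ 3.18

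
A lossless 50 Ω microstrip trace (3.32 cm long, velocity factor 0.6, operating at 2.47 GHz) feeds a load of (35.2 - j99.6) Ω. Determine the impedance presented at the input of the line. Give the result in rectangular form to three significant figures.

λ = v/f = 0.6·c / 2.47 GHz = 0.0729 m
βl = 2π·l/λ = 2π × 0.456 = 164°
tan(βl) = tan(164°) = -0.287
Z_in = Z_0·(Z_L + jZ_0·tanβl)/(Z_0 + jZ_L·tanβl)
     = 50·(35.2 − j114)/(21.5 − j10.1)

Z_in ≈ 169 − j186 Ω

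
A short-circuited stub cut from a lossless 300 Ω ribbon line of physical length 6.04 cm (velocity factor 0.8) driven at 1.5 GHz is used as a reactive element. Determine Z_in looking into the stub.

Z_in ≈ −j291 Ω

λ = v/f = 0.8·c / 1.5 GHz = 0.16 m
βl = 2π·l/λ = 2π × 0.378 = 136°
tan(βl) = -0.969
For a short-circuited stub, Z_in = jZ_0·tan(βl)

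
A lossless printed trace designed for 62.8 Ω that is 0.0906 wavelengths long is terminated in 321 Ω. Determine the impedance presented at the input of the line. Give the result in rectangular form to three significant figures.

βl = 2π × 0.0906 = 32.6°
tan(βl) = tan(32.6°) = 0.64
Z_in = Z_0·(Z_L + jZ_0·tanβl)/(Z_0 + jZ_L·tanβl)
     = 62.8·(321 + j40.2)/(62.8 + j205)

Z_in ≈ 38.7 − j86.3 Ω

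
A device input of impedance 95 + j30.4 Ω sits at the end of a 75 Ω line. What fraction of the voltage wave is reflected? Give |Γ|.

|Γ| ≈ 0.211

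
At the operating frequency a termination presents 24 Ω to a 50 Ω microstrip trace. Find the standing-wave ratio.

VSWR ≈ 2.08

Γ = (24 − 50)/(24 + 50) = -0.351
VSWR = (1 + 0.351)/(1 − 0.351)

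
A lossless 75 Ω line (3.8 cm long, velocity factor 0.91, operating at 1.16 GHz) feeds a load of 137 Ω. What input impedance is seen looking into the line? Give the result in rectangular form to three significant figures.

Z_in ≈ 51 − j29.3 Ω

λ = v/f = 0.91·c / 1.16 GHz = 0.235 m
βl = 2π·l/λ = 2π × 0.161 = 58.1°
tan(βl) = tan(58.1°) = 1.61
Z_in = Z_0·(Z_L + jZ_0·tanβl)/(Z_0 + jZ_L·tanβl)
     = 75·(137 + j121)/(75 + j220)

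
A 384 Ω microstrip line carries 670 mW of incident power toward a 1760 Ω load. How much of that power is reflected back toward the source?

P_reflected ≈ 276 mW

Γ = (1760 − 384)/(1760 + 384) = 0.642
|Γ|² = 0.412
P_refl = |Γ|²·P_inc = 276 mW, P_del = (1 − |Γ|²)·P_inc = 394 mW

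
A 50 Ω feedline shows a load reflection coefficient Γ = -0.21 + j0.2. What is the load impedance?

Z_L = Z_0·(1 + Γ)/(1 − Γ) = 50·(0.79 + j0.2)/(1.21 − j0.2)

Z_L ≈ 30.4 + j13.3 Ω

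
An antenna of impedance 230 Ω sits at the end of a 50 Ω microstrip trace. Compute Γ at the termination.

Γ = (Z_L − Z_0)/(Z_L + Z_0) = (230 − 50)/(230 + 50) = 180/280

Γ = 0.643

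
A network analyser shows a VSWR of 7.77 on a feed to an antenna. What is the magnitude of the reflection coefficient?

|Γ| ≈ 0.772

|Γ| = (S − 1)/(S + 1) = (7.77 − 1)/(7.77 + 1) = 6.77/8.77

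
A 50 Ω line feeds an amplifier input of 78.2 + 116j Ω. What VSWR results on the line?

VSWR ≈ 5.46

Γ = (Z_L − Z_0)/(Z_L + Z_0) = (28.2 + j116)/(128.2 + j116)
|Γ| = 119/173 = 0.69
VSWR = (1 + |Γ|)/(1 − |Γ|) = 1.69/0.31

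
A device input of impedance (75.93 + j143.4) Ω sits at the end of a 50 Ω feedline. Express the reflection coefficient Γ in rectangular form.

Γ ≈ 0.654 + j0.394

Γ = (Z_L − Z_0)/(Z_L + Z_0) = (25.93 + j143.4)/(125.9 + j143.4)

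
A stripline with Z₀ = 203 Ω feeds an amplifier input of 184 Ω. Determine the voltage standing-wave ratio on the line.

Γ = (184 − 203)/(184 + 203) = -0.0491
VSWR = (1 + 0.0491)/(1 − 0.0491)

VSWR ≈ 1.1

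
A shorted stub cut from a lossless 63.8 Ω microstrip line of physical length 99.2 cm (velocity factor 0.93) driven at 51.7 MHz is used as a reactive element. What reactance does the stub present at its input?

λ = v/f = 0.93·c / 51.7 MHz = 5.4 m
βl = 2π·l/λ = 2π × 0.184 = 66.2°
tan(βl) = 2.26
For a shorted stub, Z_in = jZ_0·tan(βl)

X_in ≈ 144 Ω (inductive)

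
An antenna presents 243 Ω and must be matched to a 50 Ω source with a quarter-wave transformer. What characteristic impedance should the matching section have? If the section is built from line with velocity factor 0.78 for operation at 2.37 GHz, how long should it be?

Z_qwt ≈ 110 Ω; length ≈ 2.47 cm

Z_qwt = √(Z_0·R_L) = √(50 × 243) = √12150
λ = 0.78·c/f = 0.0987 m, so l = λ/4 = 0.0247 m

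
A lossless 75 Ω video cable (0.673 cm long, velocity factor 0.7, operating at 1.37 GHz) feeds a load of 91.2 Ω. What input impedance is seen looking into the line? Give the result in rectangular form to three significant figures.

Z_in ≈ 88.1 − j9.09 Ω

λ = v/f = 0.7·c / 1.37 GHz = 0.153 m
βl = 2π·l/λ = 2π × 0.0439 = 15.8°
tan(βl) = tan(15.8°) = 0.283
Z_in = Z_0·(Z_L + jZ_0·tanβl)/(Z_0 + jZ_L·tanβl)
     = 75·(91.2 + j21.2)/(75 + j25.8)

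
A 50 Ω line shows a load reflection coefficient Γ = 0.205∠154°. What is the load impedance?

Z_L ≈ 34 + j6.37 Ω

Z_L = Z_0·(1 + Γ)/(1 − Γ) = 50·(0.816 + j0.0899)/(1.18 − j0.0899)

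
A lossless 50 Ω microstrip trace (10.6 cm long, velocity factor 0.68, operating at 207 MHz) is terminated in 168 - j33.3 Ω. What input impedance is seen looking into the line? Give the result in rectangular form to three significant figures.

λ = v/f = 0.68·c / 207 MHz = 0.986 m
βl = 2π·l/λ = 2π × 0.108 = 38.7°
tan(βl) = tan(38.7°) = 0.802
Z_in = Z_0·(Z_L + jZ_0·tanβl)/(Z_0 + jZ_L·tanβl)
     = 50·(168 + j6.79)/(76.7 + j135)

Z_in ≈ 28.7 − j46 Ω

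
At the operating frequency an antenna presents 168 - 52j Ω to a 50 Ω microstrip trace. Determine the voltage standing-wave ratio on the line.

Γ = (Z_L − Z_0)/(Z_L + Z_0) = (118 − j52)/(218 − j52)
|Γ| = 129/224 = 0.575
VSWR = (1 + |Γ|)/(1 − |Γ|) = 1.58/0.425

VSWR ≈ 3.71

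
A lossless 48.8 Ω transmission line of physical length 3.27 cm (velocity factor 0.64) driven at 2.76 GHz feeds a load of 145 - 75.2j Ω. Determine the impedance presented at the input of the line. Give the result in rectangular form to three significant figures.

λ = v/f = 0.64·c / 2.76 GHz = 0.0696 m
βl = 2π·l/λ = 2π × 0.47 = 169°
tan(βl) = tan(169°) = -0.19
Z_in = Z_0·(Z_L + jZ_0·tanβl)/(Z_0 + jZ_L·tanβl)
     = 48.8·(145 − j84.5)/(34.5 − j27.6)

Z_in ≈ 183 + j27.2 Ω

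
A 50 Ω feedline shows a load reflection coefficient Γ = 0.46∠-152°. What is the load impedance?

Z_L = Z_0·(1 + Γ)/(1 − Γ) = 50·(0.594 − j0.216)/(1.41 + j0.216)

Z_L ≈ 19.5 − j10.7 Ω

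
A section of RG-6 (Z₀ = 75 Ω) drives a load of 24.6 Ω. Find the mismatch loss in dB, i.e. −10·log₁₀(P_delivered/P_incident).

mismatch loss ≈ 1.28 dB

Γ = (24.6 − 75)/(24.6 + 75) = -0.506
|Γ|² = 0.256, so P_del/P_inc = 1 − |Γ|² = 0.744
ML = −10·log₁₀(1 − |Γ|²)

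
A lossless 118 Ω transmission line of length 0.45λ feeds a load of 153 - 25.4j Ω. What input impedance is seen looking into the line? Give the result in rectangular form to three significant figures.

Z_in ≈ 162 + j4.96 Ω

βl = 2π × 0.45 = 162°
tan(βl) = tan(162°) = -0.325
Z_in = Z_0·(Z_L + jZ_0·tanβl)/(Z_0 + jZ_L·tanβl)
     = 118·(153 − j63.7)/(110 − j49.7)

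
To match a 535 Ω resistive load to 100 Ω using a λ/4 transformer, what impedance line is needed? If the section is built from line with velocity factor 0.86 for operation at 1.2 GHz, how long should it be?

Z_qwt = √(Z_0·R_L) = √(100 × 535) = √53500
λ = 0.86·c/f = 0.215 m, so l = λ/4 = 0.0537 m

Z_qwt ≈ 231 Ω; length ≈ 5.38 cm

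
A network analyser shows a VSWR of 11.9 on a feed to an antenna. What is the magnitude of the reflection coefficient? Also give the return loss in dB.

|Γ| ≈ 0.845; return loss ≈ 1.46 dB

|Γ| = (S − 1)/(S + 1) = (11.9 − 1)/(11.9 + 1) = 10.9/12.9
RL = −20·log₁₀|Γ| = −20·log₁₀(0.845)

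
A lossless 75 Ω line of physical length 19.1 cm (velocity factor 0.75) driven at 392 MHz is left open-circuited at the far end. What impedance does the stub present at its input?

λ = v/f = 0.75·c / 392 MHz = 0.574 m
βl = 2π·l/λ = 2π × 0.333 = 120°
tan(βl) = -1.75
For an open-circuited stub, Z_in = −jZ_0·cot(βl) = −jZ_0/tan(βl)

Z_in ≈ +j42.9 Ω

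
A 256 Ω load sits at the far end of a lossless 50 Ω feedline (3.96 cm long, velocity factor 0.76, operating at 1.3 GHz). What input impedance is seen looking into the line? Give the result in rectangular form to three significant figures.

λ = v/f = 0.76·c / 1.3 GHz = 0.175 m
βl = 2π·l/λ = 2π × 0.226 = 81.3°
tan(βl) = tan(81.3°) = 6.52
Z_in = Z_0·(Z_L + jZ_0·tanβl)/(Z_0 + jZ_L·tanβl)
     = 50·(256 + j326)/(50 + j1670)

Z_in ≈ 9.99 − j7.37 Ω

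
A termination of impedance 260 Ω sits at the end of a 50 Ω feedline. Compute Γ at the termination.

Γ = 0.677

Γ = (Z_L − Z_0)/(Z_L + Z_0) = (260 − 50)/(260 + 50) = 210/310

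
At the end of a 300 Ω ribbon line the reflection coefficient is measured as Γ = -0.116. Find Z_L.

Z_L = Z_0·(1 + Γ)/(1 − Γ) = 300·(0.884)/(1.12)

Z_L ≈ 238 Ω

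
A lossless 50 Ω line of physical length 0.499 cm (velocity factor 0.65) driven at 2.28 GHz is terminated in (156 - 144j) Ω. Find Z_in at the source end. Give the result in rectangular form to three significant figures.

Z_in ≈ 30.5 − j76.6 Ω

λ = v/f = 0.65·c / 2.28 GHz = 0.0855 m
βl = 2π·l/λ = 2π × 0.0583 = 21°
tan(βl) = tan(21°) = 0.384
Z_in = Z_0·(Z_L + jZ_0·tanβl)/(Z_0 + jZ_L·tanβl)
     = 50·(156 − j125)/(105 + j59.9)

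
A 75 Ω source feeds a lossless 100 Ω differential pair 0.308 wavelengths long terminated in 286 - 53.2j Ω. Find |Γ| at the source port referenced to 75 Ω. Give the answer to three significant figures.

|Γ| ≈ 0.438

βl = 2π × 0.308 = 111°
tan(βl) = -2.62
Z_in = Z_0·(Z_L + jZ_0·tanβl)/(Z_0 + jZ_L·tanβl) = 39.9 + j40.2 Ω
Γ_s = (Z_in − Z_s)/(Z_in + Z_s) = (-35.1 + j40.2)/(115 + j40.2), |Γ_s| = 0.438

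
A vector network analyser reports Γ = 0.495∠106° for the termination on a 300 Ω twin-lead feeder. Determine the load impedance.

Z_L = Z_0·(1 + Γ)/(1 − Γ) = 300·(0.864 + j0.476)/(1.14 − j0.476)

Z_L ≈ 149 + j188 Ω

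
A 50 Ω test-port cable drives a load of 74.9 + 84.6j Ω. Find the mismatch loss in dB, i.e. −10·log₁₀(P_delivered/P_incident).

mismatch loss ≈ 1.82 dB

Γ = (24.9 + j84.6)/(124.9 + j84.6), |Γ| = 0.585
|Γ|² = 0.342, so P_del/P_inc = 1 − |Γ|² = 0.658
ML = −10·log₁₀(1 − |Γ|²)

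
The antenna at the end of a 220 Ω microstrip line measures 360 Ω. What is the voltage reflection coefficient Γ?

Γ = 0.241

Γ = (Z_L − Z_0)/(Z_L + Z_0) = (360 − 220)/(360 + 220) = 140/580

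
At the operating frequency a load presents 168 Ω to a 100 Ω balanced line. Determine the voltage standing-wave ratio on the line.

Γ = (168 − 100)/(168 + 100) = 0.254
VSWR = (1 + 0.254)/(1 − 0.254)

VSWR ≈ 1.68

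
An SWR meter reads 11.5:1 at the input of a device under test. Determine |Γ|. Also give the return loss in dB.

|Γ| ≈ 0.84; return loss ≈ 1.51 dB

|Γ| = (S − 1)/(S + 1) = (11.5 − 1)/(11.5 + 1) = 10.5/12.5
RL = −20·log₁₀|Γ| = −20·log₁₀(0.84)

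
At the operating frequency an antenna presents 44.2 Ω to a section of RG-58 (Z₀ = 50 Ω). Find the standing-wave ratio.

VSWR ≈ 1.13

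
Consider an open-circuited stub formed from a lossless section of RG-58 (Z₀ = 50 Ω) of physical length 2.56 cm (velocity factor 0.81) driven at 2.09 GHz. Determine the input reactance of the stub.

X_in ≈ -9.48 Ω (capacitive)

λ = v/f = 0.81·c / 2.09 GHz = 0.116 m
βl = 2π·l/λ = 2π × 0.22 = 79.3°
tan(βl) = 5.27
For an open-circuited stub, Z_in = −jZ_0·cot(βl) = −jZ_0/tan(βl)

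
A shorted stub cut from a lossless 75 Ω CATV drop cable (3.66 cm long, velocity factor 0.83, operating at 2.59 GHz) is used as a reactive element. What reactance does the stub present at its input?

λ = v/f = 0.83·c / 2.59 GHz = 0.0961 m
βl = 2π·l/λ = 2π × 0.381 = 137°
tan(βl) = -0.931
For a shorted stub, Z_in = jZ_0·tan(βl)

X_in ≈ -69.8 Ω (capacitive)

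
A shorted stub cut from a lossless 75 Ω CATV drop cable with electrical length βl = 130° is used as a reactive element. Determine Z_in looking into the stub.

tan(βl) = -1.19
For a shorted stub, Z_in = jZ_0·tan(βl)

Z_in ≈ −j89.4 Ω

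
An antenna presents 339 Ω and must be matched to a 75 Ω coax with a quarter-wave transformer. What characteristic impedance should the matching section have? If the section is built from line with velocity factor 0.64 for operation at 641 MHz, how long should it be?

Z_qwt = √(Z_0·R_L) = √(75 × 339) = √25420
λ = 0.64·c/f = 0.3 m, so l = λ/4 = 0.0749 m

Z_qwt ≈ 159 Ω; length ≈ 7.49 cm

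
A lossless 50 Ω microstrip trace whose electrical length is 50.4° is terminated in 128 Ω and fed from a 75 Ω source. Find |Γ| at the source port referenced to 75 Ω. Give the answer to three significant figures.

|Γ| ≈ 0.505

tan(βl) = 1.21
Z_in = Z_0·(Z_L + jZ_0·tanβl)/(Z_0 + jZ_L·tanβl) = 29.8 − j31.7 Ω
Γ_s = (Z_in − Z_s)/(Z_in + Z_s) = (-45.2 − j31.7)/(105 − j31.7), |Γ_s| = 0.505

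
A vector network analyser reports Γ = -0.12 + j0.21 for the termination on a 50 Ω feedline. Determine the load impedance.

Z_L = Z_0·(1 + Γ)/(1 − Γ) = 50·(0.88 + j0.21)/(1.12 − j0.21)

Z_L ≈ 36.3 + j16.2 Ω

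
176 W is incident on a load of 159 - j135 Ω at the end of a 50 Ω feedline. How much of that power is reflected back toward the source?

|Γ| = |(109 − j135)/(209 − j135)| = 0.697
|Γ|² = 0.486
P_refl = |Γ|²·P_inc = 85.6 W, P_del = (1 − |Γ|²)·P_inc = 90.4 W

P_reflected ≈ 85.6 W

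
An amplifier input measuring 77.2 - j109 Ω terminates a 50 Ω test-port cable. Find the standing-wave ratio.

Γ = (Z_L − Z_0)/(Z_L + Z_0) = (27.2 − j109)/(127.2 − j109)
|Γ| = 112/168 = 0.671
VSWR = (1 + |Γ|)/(1 − |Γ|) = 1.67/0.329

VSWR ≈ 5.07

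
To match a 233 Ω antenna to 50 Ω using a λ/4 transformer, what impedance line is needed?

Z_qwt = √(Z_0·R_L) = √(50 × 233) = √11650

Z_qwt ≈ 108 Ω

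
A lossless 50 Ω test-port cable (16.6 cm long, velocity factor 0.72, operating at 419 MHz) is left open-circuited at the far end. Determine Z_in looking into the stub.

Z_in ≈ +j24.3 Ω

λ = v/f = 0.72·c / 419 MHz = 0.516 m
βl = 2π·l/λ = 2π × 0.322 = 116°
tan(βl) = -2.06
For an open-circuited stub, Z_in = −jZ_0·cot(βl) = −jZ_0/tan(βl)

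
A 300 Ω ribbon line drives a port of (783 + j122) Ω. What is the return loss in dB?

Γ = (483 + j122)/(1083 + j122), |Γ| = 0.457
RL = −20·log₁₀|Γ| = −20·log₁₀(0.457)

RL ≈ 6.8 dB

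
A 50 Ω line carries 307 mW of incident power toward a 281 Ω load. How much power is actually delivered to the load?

P_delivered ≈ 157 mW

Γ = (281 − 50)/(281 + 50) = 0.698
|Γ|² = 0.487
P_refl = |Γ|²·P_inc = 150 mW, P_del = (1 − |Γ|²)·P_inc = 157 mW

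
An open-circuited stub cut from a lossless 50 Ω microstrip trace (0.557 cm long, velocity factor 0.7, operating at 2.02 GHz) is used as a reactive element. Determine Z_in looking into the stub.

λ = v/f = 0.7·c / 2.02 GHz = 0.104 m
βl = 2π·l/λ = 2π × 0.0536 = 19.3°
tan(βl) = 0.35
For an open-circuited stub, Z_in = −jZ_0·cot(βl) = −jZ_0/tan(βl)

Z_in ≈ −j143 Ω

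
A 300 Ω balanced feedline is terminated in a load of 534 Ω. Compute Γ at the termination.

Γ = (Z_L − Z_0)/(Z_L + Z_0) = (534 − 300)/(534 + 300) = 234/834

Γ = 0.281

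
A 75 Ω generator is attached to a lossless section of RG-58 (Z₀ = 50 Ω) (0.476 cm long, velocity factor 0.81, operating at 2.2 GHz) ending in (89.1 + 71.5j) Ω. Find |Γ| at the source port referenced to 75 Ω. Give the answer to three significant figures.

λ = v/f = 0.81·c / 2.2 GHz = 0.11 m
βl = 2π·l/λ = 2π × 0.0431 = 15.5°
tan(βl) = 0.278
Z_in = Z_0·(Z_L + jZ_0·tanβl)/(Z_0 + jZ_L·tanβl) = 158 + j12.2 Ω
Γ_s = (Z_in − Z_s)/(Z_in + Z_s) = (82.7 + j12.2)/(233 + j12.2), |Γ_s| = 0.359

|Γ| ≈ 0.359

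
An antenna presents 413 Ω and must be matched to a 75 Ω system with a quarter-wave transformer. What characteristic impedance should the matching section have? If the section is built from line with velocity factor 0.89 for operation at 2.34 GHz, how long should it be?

Z_qwt ≈ 176 Ω; length ≈ 2.85 cm

Z_qwt = √(Z_0·R_L) = √(75 × 413) = √30980
λ = 0.89·c/f = 0.114 m, so l = λ/4 = 0.0285 m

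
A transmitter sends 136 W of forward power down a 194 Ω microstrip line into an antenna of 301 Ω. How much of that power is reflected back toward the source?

P_reflected ≈ 6.35 W

Γ = (301 − 194)/(301 + 194) = 0.216
|Γ|² = 0.0467
P_refl = |Γ|²·P_inc = 6.35 W, P_del = (1 − |Γ|²)·P_inc = 130 W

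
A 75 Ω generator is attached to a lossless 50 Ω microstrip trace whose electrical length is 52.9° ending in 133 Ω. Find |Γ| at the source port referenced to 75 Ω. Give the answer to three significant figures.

|Γ| ≈ 0.528

tan(βl) = 1.32
Z_in = Z_0·(Z_L + jZ_0·tanβl)/(Z_0 + jZ_L·tanβl) = 27.3 − j30 Ω
Γ_s = (Z_in − Z_s)/(Z_in + Z_s) = (-47.7 − j30)/(102 − j30), |Γ_s| = 0.528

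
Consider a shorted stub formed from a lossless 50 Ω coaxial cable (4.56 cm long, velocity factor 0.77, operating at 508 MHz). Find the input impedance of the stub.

Z_in ≈ +j36.5 Ω

λ = v/f = 0.77·c / 508 MHz = 0.455 m
βl = 2π·l/λ = 2π × 0.1 = 36.1°
tan(βl) = 0.729
For a shorted stub, Z_in = jZ_0·tan(βl)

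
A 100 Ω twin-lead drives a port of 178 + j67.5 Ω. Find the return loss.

Γ = (78 + j67.5)/(278 + j67.5), |Γ| = 0.361
RL = −20·log₁₀|Γ| = −20·log₁₀(0.361)

RL ≈ 8.86 dB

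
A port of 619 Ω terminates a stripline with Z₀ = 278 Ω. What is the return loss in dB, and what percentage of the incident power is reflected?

RL ≈ 8.4 dB; 14.5% of incident power reflected

Γ = (619 − 278)/(619 + 278) = 0.38
RL = −20·log₁₀(0.38) = 8.4 dB
P_refl/P_inc = |Γ|² = 0.145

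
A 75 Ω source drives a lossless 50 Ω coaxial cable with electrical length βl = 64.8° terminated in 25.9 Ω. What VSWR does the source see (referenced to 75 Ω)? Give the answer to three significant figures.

tan(βl) = 2.13
Z_in = Z_0·(Z_L + jZ_0·tanβl)/(Z_0 + jZ_L·tanβl) = 64.6 + j35.2 Ω
Γ_s = (Z_in − Z_s)/(Z_in + Z_s) = (-10.4 + j35.2)/(140 + j35.2), |Γ_s| = 0.255
VSWR = (1 + |Γ_s|)/(1 − |Γ_s|)

VSWR ≈ 1.68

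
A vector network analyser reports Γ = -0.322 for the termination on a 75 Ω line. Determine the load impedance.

Z_L ≈ 38.5 Ω

Z_L = Z_0·(1 + Γ)/(1 − Γ) = 75·(0.678)/(1.32)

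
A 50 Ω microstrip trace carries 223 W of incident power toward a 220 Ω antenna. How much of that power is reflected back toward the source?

P_reflected ≈ 88.4 W

Γ = (220 − 50)/(220 + 50) = 0.63
|Γ|² = 0.396
P_refl = |Γ|²·P_inc = 88.4 W, P_del = (1 − |Γ|²)·P_inc = 135 W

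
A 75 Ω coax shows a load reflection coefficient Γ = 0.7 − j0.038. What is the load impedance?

Z_L = Z_0·(1 + Γ)/(1 − Γ) = 75·(1.7 − j0.038)/(0.3 + j0.038)

Z_L ≈ 417 − j62.3 Ω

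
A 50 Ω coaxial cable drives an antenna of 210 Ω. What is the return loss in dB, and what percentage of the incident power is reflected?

RL ≈ 4.22 dB; 37.9% of incident power reflected

Γ = (210 − 50)/(210 + 50) = 0.615
RL = −20·log₁₀(0.615) = 4.22 dB
P_refl/P_inc = |Γ|² = 0.379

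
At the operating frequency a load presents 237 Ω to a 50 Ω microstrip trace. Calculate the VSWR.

VSWR ≈ 4.74

Γ = (237 − 50)/(237 + 50) = 0.652
VSWR = (1 + 0.652)/(1 − 0.652)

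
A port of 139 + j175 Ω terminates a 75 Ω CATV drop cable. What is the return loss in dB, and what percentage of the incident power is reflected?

RL ≈ 3.43 dB; 45.4% of incident power reflected

Γ = (64 + j175)/(214 + j175), |Γ| = 0.674
RL = −20·log₁₀(0.674) = 3.43 dB
P_refl/P_inc = |Γ|² = 0.454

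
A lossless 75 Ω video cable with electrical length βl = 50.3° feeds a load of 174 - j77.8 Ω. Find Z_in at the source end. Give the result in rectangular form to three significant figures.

tan(βl) = tan(50.3°) = 1.2
Z_in = Z_0·(Z_L + jZ_0·tanβl)/(Z_0 + jZ_L·tanβl)
     = 75·(174 + j12.5)/(169 + j210)

Z_in ≈ 33.1 − j35.6 Ω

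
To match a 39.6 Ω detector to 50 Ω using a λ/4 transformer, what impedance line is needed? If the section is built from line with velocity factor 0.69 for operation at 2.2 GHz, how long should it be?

Z_qwt = √(Z_0·R_L) = √(50 × 39.6) = √1980
λ = 0.69·c/f = 0.0941 m, so l = λ/4 = 0.0235 m

Z_qwt ≈ 44.5 Ω; length ≈ 2.35 cm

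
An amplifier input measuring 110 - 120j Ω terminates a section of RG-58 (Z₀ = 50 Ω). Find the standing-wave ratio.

Γ = (Z_L − Z_0)/(Z_L + Z_0) = (60 − j120)/(160 − j120)
|Γ| = 134/200 = 0.671
VSWR = (1 + |Γ|)/(1 − |Γ|) = 1.67/0.329

VSWR ≈ 5.08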